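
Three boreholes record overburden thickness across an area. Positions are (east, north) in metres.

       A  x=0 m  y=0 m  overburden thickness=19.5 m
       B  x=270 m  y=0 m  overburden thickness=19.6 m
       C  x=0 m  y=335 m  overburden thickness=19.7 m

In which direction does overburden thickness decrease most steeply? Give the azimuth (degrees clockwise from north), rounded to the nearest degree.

∂d/∂x = (19.6 − 19.5) / (270 − 0) = +0.0003704
∂d/∂y = (19.7 − 19.5) / (335 − 0) = +0.0005970
Steepest decrease is along −∇f: components (-0.0003704 E, -0.0005970 N).
Azimuth = atan2(-0.0003704, -0.0005970) = 211.8° ≈ 212°.

212°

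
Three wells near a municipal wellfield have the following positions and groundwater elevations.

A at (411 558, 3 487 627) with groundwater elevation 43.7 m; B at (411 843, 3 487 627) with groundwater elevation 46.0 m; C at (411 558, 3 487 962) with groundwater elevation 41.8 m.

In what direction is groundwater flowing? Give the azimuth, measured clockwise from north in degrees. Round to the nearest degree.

∂h/∂x = (46.0 − 43.7) / (411843 − 411558) = +0.008070
∂h/∂y = (41.8 − 43.7) / (3487962 − 3487627) = -0.005672
Flow direction (−∇h) has components (-0.008070 E, +0.005672 N).
Azimuth = atan2(E, N) = atan2(-0.008070, +0.005672) = 305.1° ≈ 305°.

305°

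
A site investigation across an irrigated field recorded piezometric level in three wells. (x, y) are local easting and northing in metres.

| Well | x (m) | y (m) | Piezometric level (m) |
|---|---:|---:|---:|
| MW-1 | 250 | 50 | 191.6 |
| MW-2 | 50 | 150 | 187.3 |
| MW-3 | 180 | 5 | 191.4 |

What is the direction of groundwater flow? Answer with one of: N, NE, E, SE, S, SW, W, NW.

With h = a·x + b·y + c and MW-1 as origin, the differences give:
  (-200)·a + 100·b = -4.3
  (-70)·a + (-45)·b = -0.2
Eliminate b (×(-45) and ×100, subtract): 16000·a = 213.50 → a = ∂h/∂x = +0.01334
Back-substitute: b = ∂h/∂y = -0.01631.
Flow = −∇h = (-0.01334 east, +0.01631 north), which points northwest.

NW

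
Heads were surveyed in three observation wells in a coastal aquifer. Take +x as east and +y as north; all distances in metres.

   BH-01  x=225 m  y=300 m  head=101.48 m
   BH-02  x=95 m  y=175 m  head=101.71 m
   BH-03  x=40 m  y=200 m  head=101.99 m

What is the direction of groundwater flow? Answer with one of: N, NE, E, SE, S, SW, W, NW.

Differences from BH-01: to BH-02 (Δx, Δy, Δh) = (-130, -125, +0.23); to BH-03 = (-185, -100, +0.51).
Determinant of the coordinate differences = (-130)·(-100) − (-185)·(-125) = -10125.
∂h/∂x = [(+0.23)·(-100) − (+0.51)·(-125)] / -10125 = -0.004025
∂h/∂y = [(-130)·(+0.51) − (-185)·(+0.23)] / -10125 = +0.002346
Flow = −∇h = (+0.004025 east, -0.002346 north), which points southeast.

SE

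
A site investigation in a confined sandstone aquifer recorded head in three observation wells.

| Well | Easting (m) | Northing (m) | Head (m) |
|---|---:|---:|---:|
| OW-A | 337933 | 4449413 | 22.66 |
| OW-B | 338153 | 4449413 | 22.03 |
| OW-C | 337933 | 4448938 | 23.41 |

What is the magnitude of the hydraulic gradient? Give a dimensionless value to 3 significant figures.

∂h/∂x = (22.03 − 22.66) / (338153 − 337933) = -0.002864
∂h/∂y = (23.41 − 22.66) / (4448938 − 4449413) = -0.001579
|∇h| = √(-0.002864² + -0.001579²) = 0.00327

0.00327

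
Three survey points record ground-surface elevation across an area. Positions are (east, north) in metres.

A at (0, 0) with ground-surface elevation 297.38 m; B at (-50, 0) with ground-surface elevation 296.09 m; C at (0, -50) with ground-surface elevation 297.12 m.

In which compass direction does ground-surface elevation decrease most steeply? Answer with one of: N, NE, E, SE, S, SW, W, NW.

∂z/∂x = (296.09 − 297.38) / (-50 − 0) = +0.02580
∂z/∂y = (297.12 − 297.38) / (-50 − 0) = +0.005200
Steepest decrease is along −∇f = (-0.02580 E, -0.005200 N) → west.

W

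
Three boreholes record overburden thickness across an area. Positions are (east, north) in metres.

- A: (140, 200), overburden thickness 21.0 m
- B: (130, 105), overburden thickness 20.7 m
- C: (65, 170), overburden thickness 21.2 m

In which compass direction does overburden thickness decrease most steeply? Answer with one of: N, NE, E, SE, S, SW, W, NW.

With d = a·x + b·y + c and A as origin, the differences give:
  (-10)·a + (-95)·b = -0.3
  (-75)·a + (-30)·b = +0.2
Eliminate b (×(-30) and ×(-95), subtract): -6825·a = 28.00 → a = ∂d/∂x = -0.004103
Back-substitute: b = ∂d/∂y = +0.003590.
Steepest decrease is along −∇f = (+0.004103 E, -0.003590 N) → southeast.

SE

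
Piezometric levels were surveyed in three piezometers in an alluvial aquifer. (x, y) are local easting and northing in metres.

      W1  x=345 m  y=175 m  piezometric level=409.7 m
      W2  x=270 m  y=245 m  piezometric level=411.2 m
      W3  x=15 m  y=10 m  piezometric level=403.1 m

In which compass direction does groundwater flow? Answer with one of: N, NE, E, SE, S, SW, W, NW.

S

Differences from W1: to W2 (Δx, Δy, Δh) = (-75, 70, +1.5); to W3 = (-330, -165, -6.6).
Determinant of the coordinate differences = (-75)·(-165) − (-330)·70 = 35475.
∂h/∂x = [(+1.5)·(-165) − (-6.6)·70] / 35475 = +0.006047
∂h/∂y = [(-75)·(-6.6) − (-330)·(+1.5)] / 35475 = +0.02791
Flow = −∇h = (-0.006047 east, -0.02791 north), which points south.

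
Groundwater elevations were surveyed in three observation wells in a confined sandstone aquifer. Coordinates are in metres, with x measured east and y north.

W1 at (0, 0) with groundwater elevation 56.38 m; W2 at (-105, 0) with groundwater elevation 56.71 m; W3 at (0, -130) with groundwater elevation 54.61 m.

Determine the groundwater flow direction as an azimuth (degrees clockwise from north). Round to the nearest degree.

167°

∂h/∂x = (56.71 − 56.38) / (-105 − 0) = -0.003143
∂h/∂y = (54.61 − 56.38) / (-130 − 0) = +0.01362
Flow direction (−∇h) has components (+0.003143 E, -0.01362 N).
Azimuth = atan2(E, N) = atan2(+0.003143, -0.01362) = 167.0° ≈ 167°.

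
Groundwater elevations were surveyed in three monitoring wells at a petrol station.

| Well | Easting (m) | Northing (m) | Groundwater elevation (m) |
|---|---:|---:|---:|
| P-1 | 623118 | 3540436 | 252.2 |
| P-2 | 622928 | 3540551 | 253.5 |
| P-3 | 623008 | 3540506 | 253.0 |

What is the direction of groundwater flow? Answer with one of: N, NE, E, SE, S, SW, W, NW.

Taking P-1 as reference: P-2−P-1 = (-190, 115, +1.3); P-3−P-1 = (-110, 70, +0.8).
Determinant of the coordinate differences = (-190)·70 − (-110)·115 = -650.
∂h/∂x = [(+1.3)·70 − (+0.8)·115] / -650 = +0.001538
∂h/∂y = [(-190)·(+0.8) − (-110)·(+1.3)] / -650 = +0.01385
Flow = −∇h = (-0.001538 east, -0.01385 north), which points south.

S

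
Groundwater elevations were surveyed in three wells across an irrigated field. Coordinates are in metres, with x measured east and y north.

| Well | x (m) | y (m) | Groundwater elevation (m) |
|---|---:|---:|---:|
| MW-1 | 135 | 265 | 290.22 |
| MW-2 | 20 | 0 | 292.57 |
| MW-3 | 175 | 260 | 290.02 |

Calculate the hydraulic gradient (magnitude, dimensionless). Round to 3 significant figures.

Differences from MW-1: to MW-2 (Δx, Δy, Δh) = (-115, -265, +2.35); to MW-3 = (40, -5, -0.20).
Solve a·Δx + b·Δy = Δh: det = (-115)·(-5) − 40·(-265) = 11175.
∂h/∂x = [(+2.35)·(-5) − (-0.20)·(-265)] / 11175 = -0.005794
∂h/∂y = [(-115)·(-0.20) − 40·(+2.35)] / 11175 = -0.006353
|∇h| = √(-0.005794² + -0.006353²) = 0.008598

0.00860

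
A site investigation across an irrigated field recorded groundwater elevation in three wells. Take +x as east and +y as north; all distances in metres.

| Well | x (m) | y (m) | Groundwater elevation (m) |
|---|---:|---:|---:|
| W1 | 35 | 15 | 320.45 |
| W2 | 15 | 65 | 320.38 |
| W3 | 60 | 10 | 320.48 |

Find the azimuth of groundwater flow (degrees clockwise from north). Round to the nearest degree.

Three-point gradient (reference W1): Δ to W2 = (-20, 50, -0.07), Δ to W3 = (25, -5, +0.03).
∂h/∂x = +0.001000, ∂h/∂y = -0.0010000 (det = -1150).
Flow direction (−∇h) has components (-0.001000 E, +0.0010000 N).
Azimuth = atan2(E, N) = atan2(-0.001000, +0.0010000) = 315.0° ≈ 315°.

315°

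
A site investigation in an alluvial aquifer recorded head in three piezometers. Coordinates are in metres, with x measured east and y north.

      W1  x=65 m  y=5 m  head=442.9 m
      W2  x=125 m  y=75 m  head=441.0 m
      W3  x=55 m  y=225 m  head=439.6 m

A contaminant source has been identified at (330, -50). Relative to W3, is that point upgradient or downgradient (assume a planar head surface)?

upgradient

With h = a·x + b·y + c and W1 as origin, the differences give:
  60·a + 70·b = -1.9
  (-10)·a + 220·b = -3.3
Eliminate b (×220 and ×70, subtract): 13900·a = -187.00 → a = ∂h/∂x = -0.01345
Back-substitute: b = ∂h/∂y = -0.01561.
Head at (330, -50) = 442.9 + (-0.01345)·(265) + (-0.01561)·(-55) = 440.19 m.
That is higher than the 439.6 m at W3, so the point is upgradient.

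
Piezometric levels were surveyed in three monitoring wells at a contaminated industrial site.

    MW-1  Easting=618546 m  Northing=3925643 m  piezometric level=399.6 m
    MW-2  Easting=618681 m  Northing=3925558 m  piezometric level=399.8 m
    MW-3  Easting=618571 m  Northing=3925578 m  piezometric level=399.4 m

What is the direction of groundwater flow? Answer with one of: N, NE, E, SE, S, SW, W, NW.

SW

With h = a·x + b·y + c and MW-1 as origin, the differences give:
  135·a + (-85)·b = +0.2
  25·a + (-65)·b = -0.2
Eliminate b (×(-65) and ×(-85), subtract): -6650·a = -30.00 → a = ∂h/∂x = +0.004511
Back-substitute: b = ∂h/∂y = +0.004812.
Flow = −∇h = (-0.004511 east, -0.004812 north), which points southwest.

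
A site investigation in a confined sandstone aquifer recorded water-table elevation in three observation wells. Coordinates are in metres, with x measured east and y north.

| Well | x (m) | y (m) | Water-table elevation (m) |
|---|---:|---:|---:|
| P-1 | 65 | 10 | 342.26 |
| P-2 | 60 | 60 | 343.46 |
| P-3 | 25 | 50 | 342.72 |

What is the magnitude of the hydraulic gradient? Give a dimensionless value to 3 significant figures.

Taking P-1 as reference: P-2−P-1 = (-5, 50, +1.20); P-3−P-1 = (-40, 40, +0.46).
Solve a·Δx + b·Δy = Δh: det = (-5)·40 − (-40)·50 = 1800.
∂h/∂x = [(+1.20)·40 − (+0.46)·50] / 1800 = +0.01389
∂h/∂y = [(-5)·(+0.46) − (-40)·(+1.20)] / 1800 = +0.02539
|∇h| = √(0.01389² + 0.02539²) = 0.02894

0.0289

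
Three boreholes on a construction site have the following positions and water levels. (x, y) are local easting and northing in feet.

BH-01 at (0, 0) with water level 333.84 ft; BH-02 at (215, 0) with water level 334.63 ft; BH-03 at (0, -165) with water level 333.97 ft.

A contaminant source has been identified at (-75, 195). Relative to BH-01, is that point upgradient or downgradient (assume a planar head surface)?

∂h/∂x = (334.63 − 333.84) / (215 − 0) = +0.003674
∂h/∂y = (333.97 − 333.84) / (-165 − 0) = -0.0007879
Head at (-75, 195) = 333.84 + (+0.003674)·(-75) + (-0.0007879)·(195) = 333.41 ft.
That is lower than the 333.84 ft at BH-01, so the point is downgradient.

downgradient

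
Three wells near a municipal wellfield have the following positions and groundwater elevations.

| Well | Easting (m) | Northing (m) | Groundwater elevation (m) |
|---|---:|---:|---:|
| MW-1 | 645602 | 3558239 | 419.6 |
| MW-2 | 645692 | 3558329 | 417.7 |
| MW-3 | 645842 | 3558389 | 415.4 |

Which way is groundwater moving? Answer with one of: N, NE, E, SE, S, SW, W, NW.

NE

Differences from MW-1: to MW-2 (Δx, Δy, Δh) = (90, 90, -1.9); to MW-3 = (240, 150, -4.2).
Solve a·Δx + b·Δy = Δh: det = 90·150 − 240·90 = -8100.
∂h/∂x = [(-1.9)·150 − (-4.2)·90] / -8100 = -0.01148
∂h/∂y = [90·(-4.2) − 240·(-1.9)] / -8100 = -0.009630
Flow = −∇h = (+0.01148 east, +0.009630 north), which points northeast.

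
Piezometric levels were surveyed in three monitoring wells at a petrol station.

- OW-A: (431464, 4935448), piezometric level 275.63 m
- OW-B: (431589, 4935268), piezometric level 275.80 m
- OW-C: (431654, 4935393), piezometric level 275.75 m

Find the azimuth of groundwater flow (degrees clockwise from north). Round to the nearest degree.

325°

Differences from OW-A: to OW-B (Δx, Δy, Δh) = (125, -180, +0.17); to OW-C = (190, -55, +0.12).
Solve a·Δx + b·Δy = Δh: det = 125·(-55) − 190·(-180) = 27325.
∂h/∂x = [(+0.17)·(-55) − (+0.12)·(-180)] / 27325 = +0.0004483
∂h/∂y = [125·(+0.12) − 190·(+0.17)] / 27325 = -0.0006331
Flow direction (−∇h) has components (-0.0004483 E, +0.0006331 N).
Azimuth = atan2(E, N) = atan2(-0.0004483, +0.0006331) = 324.7° ≈ 325°.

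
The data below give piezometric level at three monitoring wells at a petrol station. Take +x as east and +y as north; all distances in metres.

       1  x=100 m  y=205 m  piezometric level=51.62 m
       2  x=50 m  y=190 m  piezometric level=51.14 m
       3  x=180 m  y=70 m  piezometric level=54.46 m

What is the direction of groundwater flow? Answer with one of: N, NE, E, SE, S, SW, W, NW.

NW

With h = a·x + b·y + c and 1 as origin, the differences give:
  (-50)·a + (-15)·b = -0.48
  80·a + (-135)·b = +2.84
Eliminate b (×(-135) and ×(-15), subtract): 7950·a = 107.400 → a = ∂h/∂x = +0.01351
Back-substitute: b = ∂h/∂y = -0.01303.
Flow = −∇h = (-0.01351 east, +0.01303 north), which points northwest.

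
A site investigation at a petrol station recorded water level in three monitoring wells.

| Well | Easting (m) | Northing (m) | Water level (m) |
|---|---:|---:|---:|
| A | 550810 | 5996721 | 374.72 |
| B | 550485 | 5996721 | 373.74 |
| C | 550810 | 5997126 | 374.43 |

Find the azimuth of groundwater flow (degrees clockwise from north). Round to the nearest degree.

283°

∂h/∂x = (373.74 − 374.72) / (550485 − 550810) = +0.003015
∂h/∂y = (374.43 − 374.72) / (5997126 − 5996721) = -0.0007160
Flow direction (−∇h) has components (-0.003015 E, +0.0007160 N).
Azimuth = atan2(E, N) = atan2(-0.003015, +0.0007160) = 283.4° ≈ 283°.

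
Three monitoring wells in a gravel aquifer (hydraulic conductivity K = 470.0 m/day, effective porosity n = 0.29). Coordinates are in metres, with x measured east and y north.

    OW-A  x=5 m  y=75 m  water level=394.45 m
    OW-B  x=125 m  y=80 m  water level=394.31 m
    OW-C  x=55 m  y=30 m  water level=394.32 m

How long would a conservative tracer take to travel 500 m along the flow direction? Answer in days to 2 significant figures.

160 days

Three-point gradient (reference OW-A): Δ to OW-B = (120, 5, -0.14), Δ to OW-C = (50, -45, -0.13).
∂h/∂x = -0.001230, ∂h/∂y = +0.001522 (det = -5650).
|∇h| = √(-0.001230² + 0.001522²) = 0.001957
Seepage velocity v = K·i/n = 470.0 × 0.001957 / 0.29 = 3.172 m/day.
t = 500 / 3.172 = 157.6 days.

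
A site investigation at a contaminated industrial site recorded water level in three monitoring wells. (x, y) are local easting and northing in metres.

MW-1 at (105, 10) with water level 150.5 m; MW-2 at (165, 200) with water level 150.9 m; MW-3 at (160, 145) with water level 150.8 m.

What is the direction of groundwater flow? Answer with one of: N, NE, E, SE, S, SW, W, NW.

SW

With h = a·x + b·y + c and MW-1 as origin, the differences give:
  60·a + 190·b = +0.4
  55·a + 135·b = +0.3
Eliminate b (×135 and ×190, subtract): -2350·a = -3.00 → a = ∂h/∂x = +0.001277
Back-substitute: b = ∂h/∂y = +0.001702.
Flow = −∇h = (-0.001277 east, -0.001702 north), which points southwest.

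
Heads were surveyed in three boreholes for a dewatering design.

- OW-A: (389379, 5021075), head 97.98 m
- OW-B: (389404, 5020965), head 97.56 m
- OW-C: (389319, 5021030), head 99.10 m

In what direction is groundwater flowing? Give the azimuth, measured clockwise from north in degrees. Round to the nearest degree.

Taking OW-A as reference: OW-B−OW-A = (25, -110, -0.42); OW-C−OW-A = (-60, -45, +1.12).
Determinant of the coordinate differences = 25·(-45) − (-60)·(-110) = -7725.
∂h/∂x = [(-0.42)·(-45) − (+1.12)·(-110)] / -7725 = -0.01839
∂h/∂y = [25·(+1.12) − (-60)·(-0.42)] / -7725 = -0.0003625
Flow direction (−∇h) has components (+0.01839 E, +0.0003625 N).
Azimuth = atan2(E, N) = atan2(+0.01839, +0.0003625) = 88.9° ≈ 089°.

089°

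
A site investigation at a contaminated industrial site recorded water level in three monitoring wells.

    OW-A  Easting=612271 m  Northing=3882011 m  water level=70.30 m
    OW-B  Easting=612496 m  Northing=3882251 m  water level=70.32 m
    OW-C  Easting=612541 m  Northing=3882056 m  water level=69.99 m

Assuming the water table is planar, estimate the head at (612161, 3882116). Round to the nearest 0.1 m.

Taking OW-A as reference: OW-B−OW-A = (225, 240, +0.02); OW-C−OW-A = (270, 45, -0.31).
Solve a·Δx + b·Δy = Δh: det = 225·45 − 270·240 = -54675.
∂h/∂x = [(+0.02)·45 − (-0.31)·240] / -54675 = -0.001377
∂h/∂y = [225·(-0.31) − 270·(+0.02)] / -54675 = +0.001374
h(612161, 3882116) = 70.30 + (-0.001377)·(-110) + (+0.001374)·(105) = 70.30 +0.151 +0.144 = 70.596 m.

70.6 m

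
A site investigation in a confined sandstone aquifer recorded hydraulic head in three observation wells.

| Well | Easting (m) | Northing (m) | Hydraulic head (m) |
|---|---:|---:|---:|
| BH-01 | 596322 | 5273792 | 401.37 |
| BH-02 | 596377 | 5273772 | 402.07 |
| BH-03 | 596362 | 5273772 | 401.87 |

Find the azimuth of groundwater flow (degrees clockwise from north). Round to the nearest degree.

With h = a·x + b·y + c and BH-01 as origin, the differences give:
  55·a + (-20)·b = +0.70
  40·a + (-20)·b = +0.50
Eliminate b (×(-20) and ×(-20), subtract): -300·a = -4.000 → a = ∂h/∂x = +0.01333
Back-substitute: b = ∂h/∂y = +0.001667.
Flow direction (−∇h) has components (-0.01333 E, -0.001667 N).
Azimuth = atan2(E, N) = atan2(-0.01333, -0.001667) = 262.9° ≈ 263°.

263°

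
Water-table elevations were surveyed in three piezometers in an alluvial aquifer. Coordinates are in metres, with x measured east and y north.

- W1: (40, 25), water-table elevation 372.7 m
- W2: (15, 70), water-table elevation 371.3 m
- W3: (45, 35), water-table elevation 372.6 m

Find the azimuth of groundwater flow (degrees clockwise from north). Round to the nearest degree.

Differences from W1: to W2 (Δx, Δy, Δh) = (-25, 45, -1.4); to W3 = (5, 10, -0.1).
Solve a·Δx + b·Δy = Δh: det = (-25)·10 − 5·45 = -475.
∂h/∂x = [(-1.4)·10 − (-0.1)·45] / -475 = +0.02000
∂h/∂y = [(-25)·(-0.1) − 5·(-1.4)] / -475 = -0.02000
Flow direction (−∇h) has components (-0.02000 E, +0.02000 N).
Azimuth = atan2(E, N) = atan2(-0.02000, +0.02000) = 315.0° ≈ 315°.

315°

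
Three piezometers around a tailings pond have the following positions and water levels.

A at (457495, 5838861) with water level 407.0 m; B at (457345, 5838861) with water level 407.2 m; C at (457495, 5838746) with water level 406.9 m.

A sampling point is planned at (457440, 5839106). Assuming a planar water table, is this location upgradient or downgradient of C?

upgradient

∂h/∂x = (407.2 − 407.0) / (457345 − 457495) = -0.001333
∂h/∂y = (406.9 − 407.0) / (5838746 − 5838861) = +0.0008696
Head at (457440, 5839106) = 407.0 + (-0.001333)·(-55) + (+0.0008696)·(245) = 407.29 m.
That is higher than the 406.9 m at C, so the point is upgradient.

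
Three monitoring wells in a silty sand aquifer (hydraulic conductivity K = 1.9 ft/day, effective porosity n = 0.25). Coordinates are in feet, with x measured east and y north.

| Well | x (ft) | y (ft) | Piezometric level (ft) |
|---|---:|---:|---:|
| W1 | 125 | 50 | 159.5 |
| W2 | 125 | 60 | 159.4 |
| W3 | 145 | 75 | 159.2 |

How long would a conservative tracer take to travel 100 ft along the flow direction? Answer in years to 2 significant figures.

3.5 years

Three-point gradient (reference W1): Δ to W2 = (0, 10, -0.1), Δ to W3 = (20, 25, -0.3).
∂h/∂x = -0.002500, ∂h/∂y = -0.010000 (det = -200).
|∇h| = √(-0.002500² + -0.010000²) = 0.01031
Seepage velocity v = K·i/n = 1.9 × 0.01031 / 0.25 = 0.07836 ft/day.
t = 100 / 0.07836 = 1276 days = 3.49 years.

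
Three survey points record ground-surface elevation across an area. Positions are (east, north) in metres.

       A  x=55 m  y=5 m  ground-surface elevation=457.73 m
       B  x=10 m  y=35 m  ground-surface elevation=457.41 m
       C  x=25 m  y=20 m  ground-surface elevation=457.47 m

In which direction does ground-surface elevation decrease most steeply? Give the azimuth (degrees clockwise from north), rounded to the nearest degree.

235°

With z = a·x + b·y + c and A as origin, the differences give:
  (-45)·a + 30·b = -0.32
  (-30)·a + 15·b = -0.26
Eliminate b (×15 and ×30, subtract): 225·a = 3.000 → a = ∂z/∂x = +0.01333
Back-substitute: b = ∂z/∂y = +0.009333.
Steepest decrease is along −∇f: components (-0.01333 E, -0.009333 N).
Azimuth = atan2(-0.01333, -0.009333) = 235.0° ≈ 235°.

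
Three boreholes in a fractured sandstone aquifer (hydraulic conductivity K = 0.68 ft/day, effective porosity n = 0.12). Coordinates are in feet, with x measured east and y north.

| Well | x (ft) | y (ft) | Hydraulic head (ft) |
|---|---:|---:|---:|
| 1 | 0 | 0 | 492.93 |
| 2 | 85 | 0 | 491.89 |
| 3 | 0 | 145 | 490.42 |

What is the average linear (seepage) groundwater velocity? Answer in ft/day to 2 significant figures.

0.12 ft/day

∂h/∂x = (491.89 − 492.93) / (85 − 0) = -0.01224
∂h/∂y = (490.42 − 492.93) / (145 − 0) = -0.01731
|∇h| = √(-0.01224² + -0.01731²) = 0.0212
Seepage velocity v = K·i/n = 0.68 × 0.0212 / 0.12 = 0.1201 ft/day.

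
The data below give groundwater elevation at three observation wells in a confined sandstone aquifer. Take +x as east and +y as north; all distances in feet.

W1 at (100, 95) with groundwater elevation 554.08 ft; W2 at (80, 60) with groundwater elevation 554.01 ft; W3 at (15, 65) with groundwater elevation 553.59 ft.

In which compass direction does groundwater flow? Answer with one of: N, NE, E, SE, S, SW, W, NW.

Three-point gradient (reference W1): Δ to W2 = (-20, -35, -0.07), Δ to W3 = (-85, -30, -0.49).
∂h/∂x = +0.006337, ∂h/∂y = -0.001621 (det = -2375).
Flow = −∇h = (-0.006337 east, +0.001621 north), which points west.

W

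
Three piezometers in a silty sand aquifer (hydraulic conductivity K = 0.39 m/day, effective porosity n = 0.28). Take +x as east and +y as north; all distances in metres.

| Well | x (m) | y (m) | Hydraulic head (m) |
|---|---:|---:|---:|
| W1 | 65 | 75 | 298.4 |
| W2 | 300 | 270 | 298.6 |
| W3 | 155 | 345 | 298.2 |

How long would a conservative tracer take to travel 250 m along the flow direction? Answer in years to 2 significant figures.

Three-point gradient (reference W1): Δ to W2 = (235, 195, +0.2), Δ to W3 = (90, 270, -0.2).
∂h/∂x = +0.002026, ∂h/∂y = -0.001416 (det = 45900).
|∇h| = √(0.002026² + -0.001416²) = 0.002472
Seepage velocity v = K·i/n = 0.39 × 0.002472 / 0.28 = 0.003443 m/day.
t = 250 / 0.003443 = 7.261e+04 days = 199 years.

200 years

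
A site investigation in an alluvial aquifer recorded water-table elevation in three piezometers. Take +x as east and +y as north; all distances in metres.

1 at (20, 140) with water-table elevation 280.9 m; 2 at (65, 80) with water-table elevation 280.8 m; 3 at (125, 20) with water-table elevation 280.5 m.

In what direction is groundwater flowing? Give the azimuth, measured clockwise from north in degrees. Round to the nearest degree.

058°

Differences from 1: to 2 (Δx, Δy, Δh) = (45, -60, -0.1); to 3 = (105, -120, -0.4).
Solve a·Δx + b·Δy = Δh: det = 45·(-120) − 105·(-60) = 900.
∂h/∂x = [(-0.1)·(-120) − (-0.4)·(-60)] / 900 = -0.01333
∂h/∂y = [45·(-0.4) − 105·(-0.1)] / 900 = -0.008333
Flow direction (−∇h) has components (+0.01333 E, +0.008333 N).
Azimuth = atan2(E, N) = atan2(+0.01333, +0.008333) = 58.0° ≈ 058°.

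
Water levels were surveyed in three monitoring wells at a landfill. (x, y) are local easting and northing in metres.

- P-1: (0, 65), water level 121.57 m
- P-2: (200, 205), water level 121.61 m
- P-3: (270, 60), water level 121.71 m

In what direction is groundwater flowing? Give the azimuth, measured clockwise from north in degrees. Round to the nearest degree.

311°

Differences from P-1: to P-2 (Δx, Δy, Δh) = (200, 140, +0.04); to P-3 = (270, -5, +0.14).
Determinant of the coordinate differences = 200·(-5) − 270·140 = -38800.
∂h/∂x = [(+0.04)·(-5) − (+0.14)·140] / -38800 = +0.0005103
∂h/∂y = [200·(+0.14) − 270·(+0.04)] / -38800 = -0.0004433
Flow direction (−∇h) has components (-0.0005103 E, +0.0004433 N).
Azimuth = atan2(E, N) = atan2(-0.0005103, +0.0004433) = 311.0° ≈ 311°.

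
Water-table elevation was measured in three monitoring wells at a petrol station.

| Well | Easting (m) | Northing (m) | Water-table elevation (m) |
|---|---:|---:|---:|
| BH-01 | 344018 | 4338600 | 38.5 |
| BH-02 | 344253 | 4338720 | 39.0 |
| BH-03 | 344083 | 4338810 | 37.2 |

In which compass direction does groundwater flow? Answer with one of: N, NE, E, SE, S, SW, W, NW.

Differences from BH-01: to BH-02 (Δx, Δy, Δh) = (235, 120, +0.5); to BH-03 = (65, 210, -1.3).
Determinant of the coordinate differences = 235·210 − 65·120 = 41550.
∂h/∂x = [(+0.5)·210 − (-1.3)·120] / 41550 = +0.006282
∂h/∂y = [235·(-1.3) − 65·(+0.5)] / 41550 = -0.008135
Flow = −∇h = (-0.006282 east, +0.008135 north), which points northwest.

NW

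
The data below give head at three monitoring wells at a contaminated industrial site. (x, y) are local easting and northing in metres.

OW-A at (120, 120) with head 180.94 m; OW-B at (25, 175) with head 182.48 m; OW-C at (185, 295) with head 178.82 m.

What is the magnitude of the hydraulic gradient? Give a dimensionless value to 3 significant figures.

With h = a·x + b·y + c and OW-A as origin, the differences give:
  (-95)·a + 55·b = +1.54
  65·a + 175·b = -2.12
Eliminate b (×175 and ×55, subtract): -20200·a = 386.100 → a = ∂h/∂x = -0.01911
Back-substitute: b = ∂h/∂y = -0.005015.
|∇h| = √(-0.01911² + -0.005015²) = 0.01976

0.0198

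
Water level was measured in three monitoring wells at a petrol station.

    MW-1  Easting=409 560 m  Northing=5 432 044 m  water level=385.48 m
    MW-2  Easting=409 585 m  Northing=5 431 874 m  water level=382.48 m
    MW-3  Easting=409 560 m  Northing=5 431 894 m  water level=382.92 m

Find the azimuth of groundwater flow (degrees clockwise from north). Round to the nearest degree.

167°

Three-point gradient (reference MW-1): Δ to MW-2 = (25, -170, -3.00), Δ to MW-3 = (0, -150, -2.56).
∂h/∂x = -0.003947, ∂h/∂y = +0.01707 (det = -3750).
Flow direction (−∇h) has components (+0.003947 E, -0.01707 N).
Azimuth = atan2(E, N) = atan2(+0.003947, -0.01707) = 167.0° ≈ 167°.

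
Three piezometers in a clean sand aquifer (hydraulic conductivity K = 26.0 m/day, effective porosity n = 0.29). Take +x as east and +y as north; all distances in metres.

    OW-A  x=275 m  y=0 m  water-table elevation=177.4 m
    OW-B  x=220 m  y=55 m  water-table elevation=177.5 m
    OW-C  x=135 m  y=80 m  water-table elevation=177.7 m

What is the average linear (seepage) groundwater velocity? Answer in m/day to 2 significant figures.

0.24 m/day

Three-point gradient (reference OW-A): Δ to OW-B = (-55, 55, +0.1), Δ to OW-C = (-140, 80, +0.3).
∂h/∂x = -0.002576, ∂h/∂y = -0.0007576 (det = 3300).
|∇h| = √(-0.002576² + -0.0007576²) = 0.002685
Seepage velocity v = K·i/n = 26.0 × 0.002685 / 0.29 = 0.2407 m/day.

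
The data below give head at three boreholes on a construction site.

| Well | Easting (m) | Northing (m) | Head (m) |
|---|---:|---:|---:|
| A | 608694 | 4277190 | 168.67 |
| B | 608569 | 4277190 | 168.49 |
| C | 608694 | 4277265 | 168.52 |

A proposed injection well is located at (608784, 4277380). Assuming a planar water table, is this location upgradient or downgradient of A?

∂h/∂x = (168.49 − 168.67) / (608569 − 608694) = +0.001440
∂h/∂y = (168.52 − 168.67) / (4277265 − 4277190) = -0.002000
Head at (608784, 4277380) = 168.67 + (+0.001440)·(90) + (-0.002000)·(190) = 168.42 m.
That is lower than the 168.67 m at A, so the point is downgradient.

downgradient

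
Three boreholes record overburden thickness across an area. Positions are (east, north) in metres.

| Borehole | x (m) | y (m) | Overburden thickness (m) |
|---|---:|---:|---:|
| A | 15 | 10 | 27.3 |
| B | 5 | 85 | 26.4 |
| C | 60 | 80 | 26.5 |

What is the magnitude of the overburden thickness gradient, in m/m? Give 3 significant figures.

Three-point gradient (reference A): Δ to B = (-10, 75, -0.9), Δ to C = (45, 70, -0.8).
∂d/∂x = +0.0007362, ∂d/∂y = -0.01190 (det = -4075).
|∇f| = √(0.0007362² + -0.01190²) = 0.01192 m/m

0.0119 m/m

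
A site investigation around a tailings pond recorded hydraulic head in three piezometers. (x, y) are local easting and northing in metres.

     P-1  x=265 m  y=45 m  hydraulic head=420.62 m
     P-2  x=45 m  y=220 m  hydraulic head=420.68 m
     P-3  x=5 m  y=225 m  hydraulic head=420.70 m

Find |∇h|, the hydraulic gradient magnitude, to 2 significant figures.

0.00064

With h = a·x + b·y + c and P-1 as origin, the differences give:
  (-220)·a + 175·b = +0.06
  (-260)·a + 180·b = +0.08
Eliminate b (×180 and ×175, subtract): 5900·a = -3.200 → a = ∂h/∂x = -0.0005424
Back-substitute: b = ∂h/∂y = -0.0003390.
|∇h| = √(-0.0005424² + -0.0003390²) = 0.0006396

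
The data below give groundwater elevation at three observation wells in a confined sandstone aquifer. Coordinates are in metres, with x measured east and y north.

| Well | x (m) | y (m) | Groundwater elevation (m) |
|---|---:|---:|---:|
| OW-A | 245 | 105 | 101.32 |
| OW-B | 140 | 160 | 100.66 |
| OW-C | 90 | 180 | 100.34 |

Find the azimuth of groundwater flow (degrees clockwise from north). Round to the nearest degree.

262°

Differences from OW-A: to OW-B (Δx, Δy, Δh) = (-105, 55, -0.66); to OW-C = (-155, 75, -0.98).
Solve a·Δx + b·Δy = Δh: det = (-105)·75 − (-155)·55 = 650.
∂h/∂x = [(-0.66)·75 − (-0.98)·55] / 650 = +0.006769
∂h/∂y = [(-105)·(-0.98) − (-155)·(-0.66)] / 650 = +0.0009231
Flow direction (−∇h) has components (-0.006769 E, -0.0009231 N).
Azimuth = atan2(E, N) = atan2(-0.006769, -0.0009231) = 262.2° ≈ 262°.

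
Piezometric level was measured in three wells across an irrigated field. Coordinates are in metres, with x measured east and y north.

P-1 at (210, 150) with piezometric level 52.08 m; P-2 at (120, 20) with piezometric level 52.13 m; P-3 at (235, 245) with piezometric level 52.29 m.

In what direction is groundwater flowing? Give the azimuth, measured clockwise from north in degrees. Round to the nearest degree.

122°

With h = a·x + b·y + c and P-1 as origin, the differences give:
  (-90)·a + (-130)·b = +0.05
  25·a + 95·b = +0.21
Eliminate b (×95 and ×(-130), subtract): -5300·a = 32.050 → a = ∂h/∂x = -0.006047
Back-substitute: b = ∂h/∂y = +0.003802.
Flow direction (−∇h) has components (+0.006047 E, -0.003802 N).
Azimuth = atan2(E, N) = atan2(+0.006047, -0.003802) = 122.2° ≈ 122°.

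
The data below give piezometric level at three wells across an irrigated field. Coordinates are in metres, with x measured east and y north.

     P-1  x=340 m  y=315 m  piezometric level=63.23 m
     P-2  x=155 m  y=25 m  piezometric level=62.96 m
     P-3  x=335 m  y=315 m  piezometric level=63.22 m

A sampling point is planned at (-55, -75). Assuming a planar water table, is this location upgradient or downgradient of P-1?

With h = a·x + b·y + c and P-1 as origin, the differences give:
  (-185)·a + (-290)·b = -0.27
  (-5)·a + 0·b = -0.01
Eliminate b (×0 and ×(-290), subtract): -1450·a = -2.900 → a = ∂h/∂x = +0.002000
Back-substitute: b = ∂h/∂y = -0.0003448.
Head at (-55, -75) = 63.23 + (+0.002000)·(-395) + (-0.0003448)·(-390) = 62.57 m.
That is lower than the 63.23 m at P-1, so the point is downgradient.

downgradient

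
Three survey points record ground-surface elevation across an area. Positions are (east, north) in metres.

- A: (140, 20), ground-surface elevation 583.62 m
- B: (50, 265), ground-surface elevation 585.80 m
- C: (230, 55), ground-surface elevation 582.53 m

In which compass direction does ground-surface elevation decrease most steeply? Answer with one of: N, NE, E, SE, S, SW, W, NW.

With z = a·x + b·y + c and A as origin, the differences give:
  (-90)·a + 245·b = +2.18
  90·a + 35·b = -1.09
Eliminate b (×35 and ×245, subtract): -25200·a = 343.350 → a = ∂z/∂x = -0.01363
Back-substitute: b = ∂z/∂y = +0.003893.
Steepest decrease is along −∇f = (+0.01363 E, -0.003893 N) → east.

E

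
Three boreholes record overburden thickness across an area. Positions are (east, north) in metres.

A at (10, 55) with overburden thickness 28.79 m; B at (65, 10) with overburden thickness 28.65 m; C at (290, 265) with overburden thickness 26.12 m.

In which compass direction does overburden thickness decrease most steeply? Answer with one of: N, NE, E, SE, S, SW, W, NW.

With d = a·x + b·y + c and A as origin, the differences give:
  55·a + (-45)·b = -0.14
  280·a + 210·b = -2.67
Eliminate b (×210 and ×(-45), subtract): 24150·a = -149.550 → a = ∂d/∂x = -0.006193
Back-substitute: b = ∂d/∂y = -0.004458.
Steepest decrease is along −∇f = (+0.006193 E, +0.004458 N) → northeast.

NE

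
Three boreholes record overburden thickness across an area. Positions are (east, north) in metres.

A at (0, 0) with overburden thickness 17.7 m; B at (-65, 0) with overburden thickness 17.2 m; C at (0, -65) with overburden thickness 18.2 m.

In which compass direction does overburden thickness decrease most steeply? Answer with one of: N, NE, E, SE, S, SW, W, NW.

NW

∂d/∂x = (17.2 − 17.7) / (-65 − 0) = +0.007692
∂d/∂y = (18.2 − 17.7) / (-65 − 0) = -0.007692
Steepest decrease is along −∇f = (-0.007692 E, +0.007692 N) → northwest.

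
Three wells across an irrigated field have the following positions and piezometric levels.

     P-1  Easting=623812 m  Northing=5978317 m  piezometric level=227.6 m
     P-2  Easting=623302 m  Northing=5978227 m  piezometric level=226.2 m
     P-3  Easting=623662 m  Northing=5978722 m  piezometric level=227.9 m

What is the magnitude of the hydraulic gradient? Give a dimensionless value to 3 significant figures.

With h = a·x + b·y + c and P-1 as origin, the differences give:
  (-510)·a + (-90)·b = -1.4
  (-150)·a + 405·b = +0.3
Eliminate b (×405 and ×(-90), subtract): -220050·a = -540.00 → a = ∂h/∂x = +0.002454
Back-substitute: b = ∂h/∂y = +0.001650.
|∇h| = √(0.002454² + 0.001650²) = 0.002957

0.00296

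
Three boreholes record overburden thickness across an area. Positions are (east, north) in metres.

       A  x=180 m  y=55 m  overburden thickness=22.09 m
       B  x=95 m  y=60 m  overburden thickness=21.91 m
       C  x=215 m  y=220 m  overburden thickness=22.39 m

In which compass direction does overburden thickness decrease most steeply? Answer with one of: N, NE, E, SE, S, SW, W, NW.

SW

With d = a·x + b·y + c and A as origin, the differences give:
  (-85)·a + 5·b = -0.18
  35·a + 165·b = +0.30
Eliminate b (×165 and ×5, subtract): -14200·a = -31.200 → a = ∂d/∂x = +0.002197
Back-substitute: b = ∂d/∂y = +0.001352.
Steepest decrease is along −∇f = (-0.002197 E, -0.001352 N) → southwest.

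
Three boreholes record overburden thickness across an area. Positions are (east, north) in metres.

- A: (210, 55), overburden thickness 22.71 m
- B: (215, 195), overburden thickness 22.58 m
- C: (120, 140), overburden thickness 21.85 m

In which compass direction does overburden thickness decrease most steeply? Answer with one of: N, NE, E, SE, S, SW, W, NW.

Differences from A: to B (Δx, Δy, Δh) = (5, 140, -0.13); to C = (-90, 85, -0.86).
Solve a·Δx + b·Δy = Δd: det = 5·85 − (-90)·140 = 13025.
∂d/∂x = [(-0.13)·85 − (-0.86)·140] / 13025 = +0.008395
∂d/∂y = [5·(-0.86) − (-90)·(-0.13)] / 13025 = -0.001228
Steepest decrease is along −∇f = (-0.008395 E, +0.001228 N) → west.

W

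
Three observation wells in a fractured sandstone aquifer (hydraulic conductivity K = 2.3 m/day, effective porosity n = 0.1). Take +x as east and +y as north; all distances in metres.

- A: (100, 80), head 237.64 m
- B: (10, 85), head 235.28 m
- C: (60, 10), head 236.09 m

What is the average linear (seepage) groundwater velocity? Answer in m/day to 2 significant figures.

0.63 m/day

Differences from A: to B (Δx, Δy, Δh) = (-90, 5, -2.36); to C = (-40, -70, -1.55).
Solve a·Δx + b·Δy = Δh: det = (-90)·(-70) − (-40)·5 = 6500.
∂h/∂x = [(-2.36)·(-70) − (-1.55)·5] / 6500 = +0.02661
∂h/∂y = [(-90)·(-1.55) − (-40)·(-2.36)] / 6500 = +0.006938
|∇h| = √(0.02661² + 0.006938²) = 0.0275
Seepage velocity v = K·i/n = 2.3 × 0.0275 / 0.1 = 0.6325 m/day.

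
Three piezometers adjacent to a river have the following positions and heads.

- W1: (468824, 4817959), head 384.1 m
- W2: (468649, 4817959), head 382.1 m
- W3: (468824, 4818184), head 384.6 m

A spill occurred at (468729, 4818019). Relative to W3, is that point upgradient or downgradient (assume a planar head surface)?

downgradient

∂h/∂x = (382.1 − 384.1) / (468649 − 468824) = +0.01143
∂h/∂y = (384.6 − 384.1) / (4818184 − 4817959) = +0.002222
Head at (468729, 4818019) = 384.1 + (+0.01143)·(-95) + (+0.002222)·(60) = 383.15 m.
That is lower than the 384.6 m at W3, so the point is downgradient.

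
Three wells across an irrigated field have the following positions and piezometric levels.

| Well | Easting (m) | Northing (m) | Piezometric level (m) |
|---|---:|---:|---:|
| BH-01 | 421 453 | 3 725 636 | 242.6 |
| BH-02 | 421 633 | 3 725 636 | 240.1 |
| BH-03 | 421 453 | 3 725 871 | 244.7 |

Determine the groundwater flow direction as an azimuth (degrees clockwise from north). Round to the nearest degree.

∂h/∂x = (240.1 − 242.6) / (421633 − 421453) = -0.01389
∂h/∂y = (244.7 − 242.6) / (3725871 − 3725636) = +0.008936
Flow direction (−∇h) has components (+0.01389 E, -0.008936 N).
Azimuth = atan2(E, N) = atan2(+0.01389, -0.008936) = 122.8° ≈ 123°.

123°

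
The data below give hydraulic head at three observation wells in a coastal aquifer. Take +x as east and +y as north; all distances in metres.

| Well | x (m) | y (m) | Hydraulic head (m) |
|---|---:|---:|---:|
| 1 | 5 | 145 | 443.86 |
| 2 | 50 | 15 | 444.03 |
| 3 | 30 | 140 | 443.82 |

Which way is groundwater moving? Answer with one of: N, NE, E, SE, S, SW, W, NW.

With h = a·x + b·y + c and 1 as origin, the differences give:
  45·a + (-130)·b = +0.17
  25·a + (-5)·b = -0.04
Eliminate b (×(-5) and ×(-130), subtract): 3025·a = -6.050 → a = ∂h/∂x = -0.002000
Back-substitute: b = ∂h/∂y = -0.002000.
Flow = −∇h = (+0.002000 east, +0.002000 north), which points northeast.

NE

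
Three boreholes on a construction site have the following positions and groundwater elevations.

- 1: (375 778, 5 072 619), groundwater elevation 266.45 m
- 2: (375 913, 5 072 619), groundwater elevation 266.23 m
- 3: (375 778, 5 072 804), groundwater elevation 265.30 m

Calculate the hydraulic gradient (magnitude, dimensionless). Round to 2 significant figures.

0.0064

∂h/∂x = (266.23 − 266.45) / (375913 − 375778) = -0.001630
∂h/∂y = (265.30 − 266.45) / (5072804 − 5072619) = -0.006216
|∇h| = √(-0.001630² + -0.006216²) = 0.006426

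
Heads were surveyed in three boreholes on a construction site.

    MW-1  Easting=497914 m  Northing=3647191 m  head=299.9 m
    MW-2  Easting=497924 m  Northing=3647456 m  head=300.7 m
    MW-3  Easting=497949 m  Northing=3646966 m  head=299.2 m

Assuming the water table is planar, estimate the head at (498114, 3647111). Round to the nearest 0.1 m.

Differences from MW-1: to MW-2 (Δx, Δy, Δh) = (10, 265, +0.8); to MW-3 = (35, -225, -0.7).
Determinant of the coordinate differences = 10·(-225) − 35·265 = -11525.
∂h/∂x = [(+0.8)·(-225) − (-0.7)·265] / -11525 = -0.0004772
∂h/∂y = [10·(-0.7) − 35·(+0.8)] / -11525 = +0.003037
h(498114, 3647111) = 299.9 + (-0.0004772)·(200) + (+0.003037)·(-80) = 299.9 -0.095 -0.243 = 299.562 m.

299.6 m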